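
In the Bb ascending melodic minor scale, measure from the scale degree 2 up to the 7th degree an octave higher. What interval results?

Spelling the Bb ascending melodic minor scale: Bb C Db Eb F G A.
The scale degree 2 is C and the 7th degree (up an octave) is A.
Counting 13 letters and 21 half steps from C gives a major thirteenth.

major thirteenth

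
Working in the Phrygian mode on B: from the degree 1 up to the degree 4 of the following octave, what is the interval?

perfect eleventh

Spelling the Phrygian mode on B: B C D E F♯ G A.
The degree 1 is B and the 4th degree (up an octave) is E.
Counting 11 letters and 17 half steps from B gives a perfect eleventh.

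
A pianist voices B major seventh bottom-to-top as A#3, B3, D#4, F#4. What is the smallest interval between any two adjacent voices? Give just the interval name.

m2

Adjacent intervals: A#3→B3 = minor second; B3→D#4 = major third; D#4→F#4 = minor third.
The smallest is A#3 to B3, a minor second (1 semitone).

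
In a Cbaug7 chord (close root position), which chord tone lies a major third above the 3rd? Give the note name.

G

Cb+7 (Cb augmented seventh): Cb, Eb, G, Bbb.
The 3rd is Eb. A major third above Eb is G.
G is the chord's 5th.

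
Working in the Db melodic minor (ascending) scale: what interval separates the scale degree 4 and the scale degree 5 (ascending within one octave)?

Spelling the Db melodic minor (ascending) scale: Db Eb Fb Gb Ab Bb C.
Scale degree 4 = Gb; degree 5 = Ab.
Counting 2 letters and 2 half steps from Gb gives a major second.

major 2nd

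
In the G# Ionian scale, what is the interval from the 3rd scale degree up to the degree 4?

minor second

G# major: G# A# B# C# D# E# F##.
3rd scale degree = B#; scale degree 4 = C#.
2 letter names make it a second; at 1 semitone (a half step narrower than major) the quality is minor.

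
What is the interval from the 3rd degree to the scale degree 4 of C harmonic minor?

major second

C harmonic minor: C D E♭ F G A♭ B.
3rd degree = E♭; 4th scale degree = F.
E♭ up to F spans 2 letter names and 2 semitones — a major second.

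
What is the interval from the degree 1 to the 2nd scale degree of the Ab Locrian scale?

minor second

Ab locrian: Ab Bbb Cb Db Ebb Fb Gb.
Degree 1 = Ab; 2nd scale degree = Bbb.
Ab up to Bbb is 1 semitone, a half step narrower than a major second, so the interval is minor.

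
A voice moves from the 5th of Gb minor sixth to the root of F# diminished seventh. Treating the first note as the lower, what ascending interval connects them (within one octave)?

augmented third

The 5th of Gb minor sixth is Db; the root of F# diminished seventh is F#.
From Db to F#: 5 semitones over a third = augmented.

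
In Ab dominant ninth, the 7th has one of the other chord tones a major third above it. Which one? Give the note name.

Spelling the chord: Ab–C–Eb–Gb–Bb.
The 7th is Gb. A major third above Gb is Bb.
Bb is the chord's 9th.

Bb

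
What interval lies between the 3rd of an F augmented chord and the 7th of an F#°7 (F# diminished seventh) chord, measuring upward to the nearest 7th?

The 3rd of F augmented is A; the 7th of F#°7 (F# diminished seventh) is Eb.
From A to Eb: 6 semitones over a fifth = diminished.

diminished 5th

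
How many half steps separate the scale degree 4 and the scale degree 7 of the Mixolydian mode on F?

The scale is F G A Bb C D Eb.
Bb up to Eb is a perfect fourth — 5 semitones.

5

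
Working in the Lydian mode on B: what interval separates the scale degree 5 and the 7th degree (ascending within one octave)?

B lydian: B C♯ D♯ E♯ F♯ G♯ A♯.
So we need the interval from F♯ up to A♯.
Counting 3 letters and 4 half steps from F♯ gives a major third.

major third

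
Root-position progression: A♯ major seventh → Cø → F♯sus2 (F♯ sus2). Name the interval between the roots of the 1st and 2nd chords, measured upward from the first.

diminished 3rd

The roots are A♯ and C.
A♯ up to C is 2 semitones, a whole step narrower than a major third, so the interval is diminished.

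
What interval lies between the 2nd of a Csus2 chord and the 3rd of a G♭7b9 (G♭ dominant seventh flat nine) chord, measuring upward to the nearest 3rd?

minor 6th

The 2nd of Csus2 is D; the 3rd of G♭7b9 (G♭ dominant seventh flat nine) is B♭.
6 letter names make it a sixth; at 8 semitones (a half step narrower than major) the quality is minor.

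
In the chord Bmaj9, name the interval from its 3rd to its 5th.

minor third

B major ninth is spelled B–D#–F#–A#–C#.
So we need the interval from D# up to F#.
D# up to F# is 3 semitones, a half step narrower than a major third, so the interval is minor.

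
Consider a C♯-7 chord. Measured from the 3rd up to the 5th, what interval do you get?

major third

C♯m7 (C♯ minor seventh): C♯-E-G♯-B.
3rd = E; 5th = G♯.
From E to G♯ is 4 semitones, exactly the major third.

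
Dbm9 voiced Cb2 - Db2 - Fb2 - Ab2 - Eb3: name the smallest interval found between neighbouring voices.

major second

Adjacent intervals: Cb2→Db2 = major second; Db2→Fb2 = minor third; Fb2→Ab2 = major third; Ab2→Eb3 = perfect fifth.
The smallest is Cb2 to Db2, a major second (2 semitones).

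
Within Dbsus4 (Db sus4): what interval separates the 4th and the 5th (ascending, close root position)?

major second

The chord tones of Db sus4 are Db–Gb–Ab.
So we need the interval from Gb up to Ab.
Gb up to Ab spans 2 letter names and 2 semitones — a major second.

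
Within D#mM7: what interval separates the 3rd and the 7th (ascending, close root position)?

augmented 5th

The chord tones of D#mM7 are D# F# A# C##.
So we need the interval from F# up to C##.
From F# to C##: 8 semitones over a fifth = augmented.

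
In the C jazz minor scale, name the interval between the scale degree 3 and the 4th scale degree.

The scale runs C D E♭ F G A B.
So we need the interval from E♭ up to F.
Counting 2 letters and 2 half steps from E♭ gives a major second.

M2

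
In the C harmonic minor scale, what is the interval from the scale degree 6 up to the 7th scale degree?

The scale runs C D E♭ F G A♭ B.
The scale degree 6 is A♭ and the scale degree 7 is B.
2 letter names make it a second; at 3 semitones (a half step wider than major) the quality is augmented.

A2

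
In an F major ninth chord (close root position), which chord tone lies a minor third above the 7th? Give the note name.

G

F major ninth is spelled F, A, C, E, G.
The 7th is E. A minor third above E is G.
G is the chord's 9th.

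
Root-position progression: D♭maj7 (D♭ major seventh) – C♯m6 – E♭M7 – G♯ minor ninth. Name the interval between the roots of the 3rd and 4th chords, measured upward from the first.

augmented 3rd

The roots are E♭ and G♯.
From E♭ to G♯: 5 semitones over a third = augmented.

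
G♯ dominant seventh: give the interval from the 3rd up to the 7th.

diminished 5th

G♯ dominant seventh is spelled G♯ B♯ D♯ F♯.
3rd = B♯; 7th = F♯.
5 letter names make it a fifth; at 6 semitones (a half step narrower than perfect) the quality is diminished.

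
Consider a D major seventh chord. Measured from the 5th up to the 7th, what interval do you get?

The chord tones of DΔ7 are D F♯ A C♯.
5th = A; 7th = C♯.
Counting 3 letters and 4 half steps from A gives a major third.

major third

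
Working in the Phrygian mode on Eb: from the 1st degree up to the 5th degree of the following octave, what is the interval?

The scale runs Eb Fb Gb Ab Bb Cb Db.
1st degree = Eb; 5th scale degree (up an octave) = Bb.
From Eb to Bb is 19 semitones, exactly the perfect twelfth.

perfect twelfth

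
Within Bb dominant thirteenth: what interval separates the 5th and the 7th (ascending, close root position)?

Bb13 (Bb dominant thirteenth): Bb–D–F–Ab–C–G.
The 5th is F and the 7th is Ab.
From F to Ab: 3 semitones over a third = minor.

minor third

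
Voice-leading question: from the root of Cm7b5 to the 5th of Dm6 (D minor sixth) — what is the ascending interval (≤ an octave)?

major 6th

The root of Cm7b5 is C; the 5th of Dm6 (D minor sixth) is A.
Counting 6 letters and 9 half steps from C gives a major sixth.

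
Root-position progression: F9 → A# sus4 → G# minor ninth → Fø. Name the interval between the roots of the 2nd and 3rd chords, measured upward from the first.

The roots are A# and G#.
From A# to G#: 10 semitones over a seventh = minor.

m7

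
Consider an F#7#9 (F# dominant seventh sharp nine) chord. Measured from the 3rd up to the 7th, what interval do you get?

Spelling the chord: F#–A#–C#–E–G##.
That puts A# below E.
5 letter names make it a fifth; at 6 semitones (a half step narrower than perfect) the quality is diminished.

d5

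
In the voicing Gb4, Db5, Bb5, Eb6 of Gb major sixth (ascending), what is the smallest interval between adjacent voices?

perfect fourth

Adjacent intervals: Gb4→Db5 = perfect fifth; Db5→Bb5 = major sixth; Bb5→Eb6 = perfect fourth.
The smallest is Bb5 to Eb6, a perfect fourth (5 semitones).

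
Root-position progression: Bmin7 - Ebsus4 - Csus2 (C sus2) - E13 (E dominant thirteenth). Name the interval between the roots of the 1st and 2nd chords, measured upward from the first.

diminished 4th

The roots are B and Eb.
4 letter names make it a fourth; at 4 semitones (a half step narrower than perfect) the quality is diminished.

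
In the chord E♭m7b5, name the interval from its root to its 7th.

The chord tones of E♭ø are E♭, G♭, B𝄫, D♭.
The root is E♭ and the 7th is D♭.
E♭ up to D♭ is 10 semitones, a half step narrower than a major seventh, so the interval is minor.

minor 7th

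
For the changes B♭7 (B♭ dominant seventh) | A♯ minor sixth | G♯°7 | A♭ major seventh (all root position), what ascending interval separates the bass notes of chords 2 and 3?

The roots are A♯ and G♯.
From A♯ to G♯: 10 semitones over a seventh = minor.

minor seventh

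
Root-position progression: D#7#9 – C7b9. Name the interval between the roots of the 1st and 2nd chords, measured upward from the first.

diminished seventh

The roots are D# and C.
From D# to C: 9 semitones over a seventh = diminished.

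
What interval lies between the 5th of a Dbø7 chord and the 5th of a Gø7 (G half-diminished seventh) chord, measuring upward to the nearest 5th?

Dbø7 has Abb as its 5th, and Gø7 (G half-diminished seventh) has Db as its 5th.
From Abb to Db: 6 semitones over a fourth = augmented.

augmented 4th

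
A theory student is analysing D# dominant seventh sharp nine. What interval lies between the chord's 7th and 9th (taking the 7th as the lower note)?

augmented third

The chord tones of D# dominant seventh sharp nine are D# F## A# C# E##.
So we need the interval from C# up to E##.
3 letter names make it a third; at 5 semitones (a half step wider than major) the quality is augmented.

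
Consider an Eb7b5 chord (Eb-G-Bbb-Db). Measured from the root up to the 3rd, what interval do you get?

major third

Root = Eb; 3rd = G.
From Eb to G is 4 semitones, exactly the major third.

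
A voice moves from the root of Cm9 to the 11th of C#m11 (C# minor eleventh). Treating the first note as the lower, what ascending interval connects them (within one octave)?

Cm9 has C as its root, and C#m11 (C# minor eleventh) has F# as its 11th.
C up to F# is 6 semitones, a half step wider than a perfect fourth, so the interval is augmented.

augmented fourth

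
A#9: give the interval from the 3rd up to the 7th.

Spelling the chord: A# C## E# G# B#.
So we need the interval from C## up to G#.
C## up to G# is 6 semitones, a half step narrower than a perfect fifth, so the interval is diminished.

diminished 5th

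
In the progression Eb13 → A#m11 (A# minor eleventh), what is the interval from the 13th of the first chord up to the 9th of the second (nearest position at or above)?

The 13th of Eb13 is C; the 9th of A#m11 (A# minor eleventh) is B#.
From C to B#: 12 semitones over a seventh = augmented.

augmented seventh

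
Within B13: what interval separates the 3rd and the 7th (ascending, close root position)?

diminished 5th

B13 is spelled B–D#–F#–A–C#–G#.
So we need the interval from D# up to A.
From D# to A: 6 semitones over a fifth = diminished.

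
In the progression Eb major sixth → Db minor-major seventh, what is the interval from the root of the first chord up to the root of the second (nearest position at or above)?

Eb major sixth has Eb as its root, and Db minor-major seventh has Db as its root.
Eb up to Db is 10 semitones, a half step narrower than a major seventh, so the interval is minor.

minor seventh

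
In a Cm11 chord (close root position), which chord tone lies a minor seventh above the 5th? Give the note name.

F

Spelling the chord: C E♭ G B♭ D F.
The 5th is G. A minor seventh above G is F.
F is the chord's 11th.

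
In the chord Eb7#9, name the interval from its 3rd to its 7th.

Eb7#9 (Eb dominant seventh sharp nine) is spelled Eb G Bb Db F#.
The 3rd is G and the 7th is Db.
G up to Db is 6 semitones, a half step narrower than a perfect fifth, so the interval is diminished.
That tritone between 3rd and 7th is what gives the dominant seventh its pull toward resolution.

diminished fifth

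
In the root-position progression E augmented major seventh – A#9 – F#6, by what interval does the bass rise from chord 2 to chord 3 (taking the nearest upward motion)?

The roots are A# and F#.
From A# to F#: 8 semitones over a sixth = minor.

minor sixth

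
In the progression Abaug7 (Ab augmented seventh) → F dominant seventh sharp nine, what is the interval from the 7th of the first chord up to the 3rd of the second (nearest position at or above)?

augmented second

The 7th of Abaug7 (Ab augmented seventh) is Gb; the 3rd of F dominant seventh sharp nine is A.
Gb up to A is 3 semitones, a half step wider than a major second, so the interval is augmented.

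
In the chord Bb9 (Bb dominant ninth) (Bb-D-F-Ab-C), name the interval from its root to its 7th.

minor seventh

Root = Bb; 7th = Ab.
Bb up to Ab is 10 semitones, a half step narrower than a major seventh, so the interval is minor.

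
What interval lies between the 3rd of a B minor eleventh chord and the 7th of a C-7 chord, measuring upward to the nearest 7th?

m6

B minor eleventh has D as its 3rd, and C-7 has Bb as its 7th.
From D to Bb: 8 semitones over a sixth = minor.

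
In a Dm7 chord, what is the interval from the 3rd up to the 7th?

perfect 5th

D-7 is spelled D F A C.
The 3rd is F and the 7th is C.
F up to C spans 5 letter names and 7 semitones — a perfect fifth.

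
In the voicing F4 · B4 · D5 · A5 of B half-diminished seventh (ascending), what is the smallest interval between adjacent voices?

Adjacent intervals: F4→B4 = augmented fourth; B4→D5 = minor third; D5→A5 = perfect fifth.
The smallest is B4 to D5, a minor third (3 semitones).

minor third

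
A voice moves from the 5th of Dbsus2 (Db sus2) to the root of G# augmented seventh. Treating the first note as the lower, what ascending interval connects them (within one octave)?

A7

Dbsus2 (Db sus2) has Ab as its 5th, and G# augmented seventh has G# as its root.
Ab up to G# is 12 semitones, a half step wider than a major seventh, so the interval is augmented.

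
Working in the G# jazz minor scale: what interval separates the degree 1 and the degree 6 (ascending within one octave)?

M6

G# melodic minor: G# A# B C# D# E# F##.
Degree 1 = G#; 6th scale degree = E#.
From G# to E# is 9 semitones, exactly the major sixth.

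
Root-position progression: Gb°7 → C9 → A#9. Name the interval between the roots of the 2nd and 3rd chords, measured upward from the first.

A6

The roots are C and A#.
6 letter names make it a sixth; at 10 semitones (a half step wider than major) the quality is augmented.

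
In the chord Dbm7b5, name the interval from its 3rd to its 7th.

Db half-diminished seventh: Db-Fb-Abb-Cb.
The 3rd is Fb and the 7th is Cb.
Counting 5 letters and 7 half steps from Fb gives a perfect fifth.

perfect 5th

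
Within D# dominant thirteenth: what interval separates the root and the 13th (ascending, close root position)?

major thirteenth

Spelling the chord: D#-F##-A#-C#-E#-B#.
That puts D# below B#.
Counting 13 letters and 21 half steps from D# gives a major thirteenth.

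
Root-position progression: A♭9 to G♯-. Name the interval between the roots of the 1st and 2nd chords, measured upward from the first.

A7

The roots are A♭ and G♯.
7 letter names make it a seventh; at 12 semitones (a half step wider than major) the quality is augmented.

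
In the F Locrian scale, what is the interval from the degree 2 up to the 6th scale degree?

F locrian: F Gb Ab Bb Cb Db Eb.
The degree 2 is Gb and the 6th degree is Db.
Counting 5 letters and 7 half steps from Gb gives a perfect fifth.

P5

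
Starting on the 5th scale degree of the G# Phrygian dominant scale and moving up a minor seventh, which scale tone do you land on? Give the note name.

The scale is G# A B# C# D# E F#.
The 5th scale degree is D#; a minor seventh above that is C# — scale degree 4.

C#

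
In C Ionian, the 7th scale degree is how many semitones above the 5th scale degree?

The scale is C D E F G A B.
G up to B is a major third — 4 semitones.

4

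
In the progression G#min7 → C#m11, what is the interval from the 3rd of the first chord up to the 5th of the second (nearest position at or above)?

M6

G#min7 has B as its 3rd, and C#m11 has G# as its 5th.
From B to G# is 9 semitones, exactly the major sixth.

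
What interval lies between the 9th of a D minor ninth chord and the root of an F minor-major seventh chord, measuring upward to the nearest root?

minor second

D minor ninth has E as its 9th, and F minor-major seventh has F as its root.
From E to F: 1 semitone over a second = minor.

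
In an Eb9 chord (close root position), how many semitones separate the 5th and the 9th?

Eb9 (Eb dominant ninth): Eb, G, Bb, Db, F.
Bb to F is a perfect fifth: 7 semitones.

7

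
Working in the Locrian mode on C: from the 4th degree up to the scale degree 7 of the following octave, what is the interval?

The scale runs C Db Eb F Gb Ab Bb.
4th degree = F; scale degree 7 (up an octave) = Bb.
From F to Bb is 17 semitones, exactly the perfect eleventh.

perfect 11th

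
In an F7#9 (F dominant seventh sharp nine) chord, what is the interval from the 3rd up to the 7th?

diminished 5th

Spelling the chord: F–A–C–Eb–G#.
The 3rd is A and the 7th is Eb.
From A to Eb: 6 semitones over a fifth = diminished.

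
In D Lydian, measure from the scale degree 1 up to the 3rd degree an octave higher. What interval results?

major tenth

D lydian: D E F# G# A B C#.
Scale degree 1 = D; scale degree 3 (up an octave) = F#.
Counting 10 letters and 16 half steps from D gives a major tenth.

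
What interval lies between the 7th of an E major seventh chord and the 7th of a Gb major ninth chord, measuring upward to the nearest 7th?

diminished third

E major seventh has D# as its 7th, and Gb major ninth has F as its 7th.
D# up to F is 2 semitones, a whole step narrower than a major third, so the interval is diminished.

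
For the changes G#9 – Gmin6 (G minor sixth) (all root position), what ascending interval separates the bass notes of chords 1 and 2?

d8

The roots are G# and G.
G# up to G is 11 semitones, a half step narrower than a perfect octave, so the interval is diminished.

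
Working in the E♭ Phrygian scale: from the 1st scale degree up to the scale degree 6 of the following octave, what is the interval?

minor 13th

E♭ phrygian: E♭ F♭ G♭ A♭ B♭ C♭ D♭.
The 1st scale degree is E♭ and the scale degree 6 (up an octave) is C♭.
E♭ up to C♭ is 20 semitones, a half step narrower than a major thirteenth, so the interval is minor.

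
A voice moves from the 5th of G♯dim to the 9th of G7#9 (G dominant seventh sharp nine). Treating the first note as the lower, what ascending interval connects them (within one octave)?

augmented fifth

The 5th of G♯dim is D; the 9th of G7#9 (G dominant seventh sharp nine) is A♯.
5 letter names make it a fifth; at 8 semitones (a half step wider than perfect) the quality is augmented.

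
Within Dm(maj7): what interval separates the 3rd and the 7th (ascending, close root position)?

The chord tones of D minor-major seventh are D-F-A-C#.
3rd = F; 7th = C#.
F up to C# is 8 semitones, a half step wider than a perfect fifth, so the interval is augmented.

augmented fifth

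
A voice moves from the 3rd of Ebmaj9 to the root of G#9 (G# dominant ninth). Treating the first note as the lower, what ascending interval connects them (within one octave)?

augmented unison

The 3rd of Ebmaj9 is G; the root of G#9 (G# dominant ninth) is G#.
From G to G#: 1 semitone over a unison = augmented.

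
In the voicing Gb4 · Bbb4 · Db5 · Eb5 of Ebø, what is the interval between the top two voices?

Those voices are Db5 and Eb5.
Db up to Eb spans 2 letter names and 2 semitones — a major second.

major second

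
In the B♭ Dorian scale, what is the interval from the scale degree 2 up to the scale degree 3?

m2

The scale runs B♭ C D♭ E♭ F G A♭.
That puts C below D♭.
C up to D♭ is 1 semitone, a half step narrower than a major second, so the interval is minor.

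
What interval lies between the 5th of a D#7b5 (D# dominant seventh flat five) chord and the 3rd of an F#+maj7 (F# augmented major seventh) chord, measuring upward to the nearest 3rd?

A1

The 5th of D#7b5 (D# dominant seventh flat five) is A; the 3rd of F#+maj7 (F# augmented major seventh) is A#.
1 letter names make it a unison; at 1 semitone (a half step wider than perfect) the quality is augmented.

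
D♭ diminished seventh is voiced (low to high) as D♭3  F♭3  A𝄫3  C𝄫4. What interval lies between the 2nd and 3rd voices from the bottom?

Those voices are F♭3 and A𝄫3.
F♭ up to A𝄫 is 3 semitones, a half step narrower than a major third, so the interval is minor.

minor 3rd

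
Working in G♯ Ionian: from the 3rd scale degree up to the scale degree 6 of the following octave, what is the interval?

G♯ major: G♯ A♯ B♯ C♯ D♯ E♯ F𝄪.
So we need the interval from B♯ up to E♯.
From B♯ to E♯ is 17 semitones, exactly the perfect eleventh.

perfect eleventh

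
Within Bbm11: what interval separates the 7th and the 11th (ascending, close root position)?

Spelling the chord: Bb-Db-F-Ab-C-Eb.
So we need the interval from Ab up to Eb.
Counting 5 letters and 7 half steps from Ab gives a perfect fifth.

P5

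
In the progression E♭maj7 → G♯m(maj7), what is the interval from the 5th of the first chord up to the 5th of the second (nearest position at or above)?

augmented 3rd

The 5th of E♭maj7 is B♭; the 5th of G♯m(maj7) is D♯.
From B♭ to D♯: 5 semitones over a third = augmented.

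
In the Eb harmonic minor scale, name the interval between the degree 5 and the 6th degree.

minor second

Spelling the Eb harmonic minor scale: Eb F Gb Ab Bb Cb D.
That puts Bb below Cb.
From Bb to Cb: 1 semitone over a second = minor.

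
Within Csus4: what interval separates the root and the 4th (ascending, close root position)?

Csus4: C-F-G.
Root = C; 4th = F.
Counting 4 letters and 5 half steps from C gives a perfect fourth.

perfect fourth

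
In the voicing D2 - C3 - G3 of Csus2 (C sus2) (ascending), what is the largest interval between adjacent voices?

minor seventh

Adjacent intervals: D2→C3 = minor seventh; C3→G3 = perfect fifth.
The largest is D2 to C3, a minor seventh (10 semitones).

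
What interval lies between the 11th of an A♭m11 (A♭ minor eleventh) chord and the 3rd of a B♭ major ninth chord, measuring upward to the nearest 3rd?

The 11th of A♭m11 (A♭ minor eleventh) is D♭; the 3rd of B♭ major ninth is D.
1 letter names make it a unison; at 1 semitone (a half step wider than perfect) the quality is augmented.

augmented unison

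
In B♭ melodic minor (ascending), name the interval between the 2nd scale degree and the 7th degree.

The scale runs B♭ C D♭ E♭ F G A.
That puts C below A.
From C to A is 9 semitones, exactly the major sixth.

major sixth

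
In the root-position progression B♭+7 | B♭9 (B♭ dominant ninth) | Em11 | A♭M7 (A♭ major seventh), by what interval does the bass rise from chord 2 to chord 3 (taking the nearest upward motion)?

augmented fourth

The roots are B♭ and E.
4 letter names make it a fourth; at 6 semitones (a half step wider than perfect) the quality is augmented.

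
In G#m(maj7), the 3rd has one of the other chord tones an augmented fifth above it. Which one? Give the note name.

F##

The chord tones of G#mM7 (G# minor-major seventh) are G# B D# F##.
The 3rd is B. An augmented fifth above B is F##.
F## is the chord's 7th.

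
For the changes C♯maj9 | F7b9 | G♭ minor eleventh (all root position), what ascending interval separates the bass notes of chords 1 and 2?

The roots are C♯ and F.
C♯ up to F is 4 semitones, a half step narrower than a perfect fourth, so the interval is diminished.

diminished fourth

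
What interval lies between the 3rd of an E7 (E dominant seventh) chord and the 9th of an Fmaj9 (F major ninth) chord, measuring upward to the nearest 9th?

diminished 8th

The 3rd of E7 (E dominant seventh) is G#; the 9th of Fmaj9 (F major ninth) is G.
8 letter names make it an octave; at 11 semitones (a half step narrower than perfect) the quality is diminished.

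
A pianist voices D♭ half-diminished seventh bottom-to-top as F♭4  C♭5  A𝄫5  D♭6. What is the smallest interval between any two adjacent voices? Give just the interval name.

augmented 4th

Adjacent intervals: F♭4→C♭5 = perfect fifth; C♭5→A𝄫5 = minor sixth; A𝄫5→D♭6 = augmented fourth.
The smallest is A𝄫5 to D♭6, an augmented fourth (6 semitones).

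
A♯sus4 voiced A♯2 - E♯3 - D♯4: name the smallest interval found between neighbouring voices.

Adjacent intervals: A♯2→E♯3 = perfect fifth; E♯3→D♯4 = minor seventh.
The smallest is A♯2 to E♯3, a perfect fifth (7 semitones).

P5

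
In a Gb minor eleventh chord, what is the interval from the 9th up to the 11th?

minor 3rd

Gb minor eleventh: Gb Bbb Db Fb Ab Cb.
The 9th is Ab and the 11th is Cb.
Ab up to Cb is 3 semitones, a half step narrower than a major third, so the interval is minor.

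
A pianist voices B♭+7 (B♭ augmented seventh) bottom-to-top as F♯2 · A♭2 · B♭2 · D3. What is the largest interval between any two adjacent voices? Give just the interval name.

Adjacent intervals: F♯2→A♭2 = diminished third; A♭2→B♭2 = major second; B♭2→D3 = major third.
The largest is B♭2 to D3, a major third (4 semitones).

M3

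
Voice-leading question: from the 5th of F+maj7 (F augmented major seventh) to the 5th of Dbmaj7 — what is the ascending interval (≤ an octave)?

F+maj7 (F augmented major seventh) has C# as its 5th, and Dbmaj7 has Ab as its 5th.
From C# to Ab: 7 semitones over a sixth = diminished.

diminished sixth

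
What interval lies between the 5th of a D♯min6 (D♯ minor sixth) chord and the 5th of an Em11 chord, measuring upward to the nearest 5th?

minor second

The 5th of D♯min6 (D♯ minor sixth) is A♯; the 5th of Em11 is B.
From A♯ to B: 1 semitone over a second = minor.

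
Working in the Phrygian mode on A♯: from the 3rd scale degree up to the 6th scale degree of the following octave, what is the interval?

A♯ phrygian: A♯ B C♯ D♯ E♯ F♯ G♯.
The 3rd scale degree is C♯ and the scale degree 6 (up an octave) is F♯.
C♯ up to F♯ spans 11 letter names and 17 semitones — a perfect eleventh.

perfect eleventh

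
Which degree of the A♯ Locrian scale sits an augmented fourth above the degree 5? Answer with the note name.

The scale is A♯ B C♯ D♯ E F♯ G♯.
The degree 5 is E; an augmented fourth above that is A♯ — scale degree 1.

A#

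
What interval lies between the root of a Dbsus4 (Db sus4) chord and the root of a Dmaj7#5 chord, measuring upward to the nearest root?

A1

The root of Dbsus4 (Db sus4) is Db; the root of Dmaj7#5 is D.
From Db to D: 1 semitone over a unison = augmented.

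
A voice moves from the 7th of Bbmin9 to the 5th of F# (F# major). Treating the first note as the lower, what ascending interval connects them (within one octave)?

Bbmin9 has Ab as its 7th, and F# (F# major) has C# as its 5th.
Ab up to C# is 5 semitones, a half step wider than a major third, so the interval is augmented.

A3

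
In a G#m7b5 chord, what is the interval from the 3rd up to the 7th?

Spelling the chord: G# B D F#.
That puts B below F#.
Counting 5 letters and 7 half steps from B gives a perfect fifth.

perfect 5th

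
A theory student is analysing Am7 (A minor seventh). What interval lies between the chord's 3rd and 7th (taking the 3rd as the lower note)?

perfect fifth

The chord tones of A minor seventh are A–C–E–G.
3rd = C; 7th = G.
Counting 5 letters and 7 half steps from C gives a perfect fifth.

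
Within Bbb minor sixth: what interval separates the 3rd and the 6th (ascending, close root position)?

Spelling the chord: Bbb–Dbb–Fb–Gb.
So we need the interval from Dbb up to Gb.
From Dbb to Gb: 6 semitones over a fourth = augmented.

A4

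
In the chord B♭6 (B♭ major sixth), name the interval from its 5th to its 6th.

The chord tones of B♭6 are B♭–D–F–G.
So we need the interval from F up to G.
From F to G is 2 semitones, exactly the major second.

M2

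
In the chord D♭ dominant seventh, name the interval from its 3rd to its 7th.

diminished 5th

Spelling the chord: D♭ F A♭ C♭.
So we need the interval from F up to C♭.
F up to C♭ is 6 semitones, a half step narrower than a perfect fifth, so the interval is diminished.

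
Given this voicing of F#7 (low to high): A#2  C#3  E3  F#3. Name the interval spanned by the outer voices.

minor 6th

The outer voices are A#2 and F#3.
A# up to F# is 8 semitones, a half step narrower than a major sixth, so the interval is minor.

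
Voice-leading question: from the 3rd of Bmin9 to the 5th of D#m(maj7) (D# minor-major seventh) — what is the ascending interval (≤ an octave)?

The 3rd of Bmin9 is D; the 5th of D#m(maj7) (D# minor-major seventh) is A#.
5 letter names make it a fifth; at 8 semitones (a half step wider than perfect) the quality is augmented.

A5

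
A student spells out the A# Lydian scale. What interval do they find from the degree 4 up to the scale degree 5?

A# lydian: A# B# C## D## E# F## G##.
So we need the interval from D## up to E#.
D## up to E# is 1 semitone, a half step narrower than a major second, so the interval is minor.

minor second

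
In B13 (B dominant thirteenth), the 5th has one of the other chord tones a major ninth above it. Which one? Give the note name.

Spelling the chord: B D# F# A C# G#.
The 5th is F#. A major ninth above F# is G#.
G# is the chord's 13th.

G#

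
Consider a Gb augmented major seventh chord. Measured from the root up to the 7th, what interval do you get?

Spelling the chord: Gb, Bb, D, F.
That puts Gb below F.
From Gb to F is 11 semitones, exactly the major seventh.

major seventh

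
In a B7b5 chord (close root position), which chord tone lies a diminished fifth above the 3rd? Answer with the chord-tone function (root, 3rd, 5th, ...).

B dominant seventh flat five is spelled B-D#-F-A.
The 3rd is D#. A diminished fifth above D# is A.
A is the chord's 7th.

7th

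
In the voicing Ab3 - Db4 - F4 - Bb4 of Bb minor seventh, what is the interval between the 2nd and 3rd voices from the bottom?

Those voices are Db4 and F4.
Counting 3 letters and 4 half steps from Db gives a major third.

M3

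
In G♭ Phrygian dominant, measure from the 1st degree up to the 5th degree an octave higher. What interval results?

Spelling G♭ Phrygian dominant: G♭ A𝄫 B♭ C♭ D♭ E𝄫 F♭.
So we need the interval from G♭ up to D♭.
From G♭ to D♭ is 19 semitones, exactly the perfect twelfth.

P12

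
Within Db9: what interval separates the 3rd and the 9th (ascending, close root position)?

minor 7th

Db9 (Db dominant ninth) is spelled Db, F, Ab, Cb, Eb.
The 3rd is F and the 9th is Eb.
7 letter names make it a seventh; at 10 semitones (a half step narrower than major) the quality is minor.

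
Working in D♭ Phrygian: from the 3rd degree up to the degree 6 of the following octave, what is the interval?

The scale runs D♭ E𝄫 F♭ G♭ A♭ B𝄫 C♭.
3rd degree = F♭; 6th scale degree (up an octave) = B𝄫.
Counting 11 letters and 17 half steps from F♭ gives a perfect eleventh.

perfect eleventh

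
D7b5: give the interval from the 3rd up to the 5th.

d3

D dominant seventh flat five is spelled D F♯ A♭ C.
The 3rd is F♯ and the 5th is A♭.
From F♯ to A♭: 2 semitones over a third = diminished.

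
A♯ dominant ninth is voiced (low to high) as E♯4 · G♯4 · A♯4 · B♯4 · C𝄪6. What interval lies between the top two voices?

Those voices are B♯4 and C𝄪6.
B♯ up to C𝄪 spans 9 letter names and 14 semitones — a major ninth.

major ninth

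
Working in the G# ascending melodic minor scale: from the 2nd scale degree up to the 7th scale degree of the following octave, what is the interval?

major thirteenth

G# melodic minor: G# A# B C# D# E# F##.
So we need the interval from A# up to F##.
A# up to F## spans 13 letter names and 21 semitones — a major thirteenth.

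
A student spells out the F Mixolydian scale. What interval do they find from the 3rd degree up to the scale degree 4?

The scale runs F G A Bb C D Eb.
3rd degree = A; scale degree 4 = Bb.
A up to Bb is 1 semitone, a half step narrower than a major second, so the interval is minor.

minor 2nd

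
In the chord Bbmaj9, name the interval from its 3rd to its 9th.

Spelling the chord: Bb, D, F, A, C.
So we need the interval from D up to C.
From D to C: 10 semitones over a seventh = minor.

minor seventh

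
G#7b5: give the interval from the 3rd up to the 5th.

G#7b5: G#-B#-D-F#.
So we need the interval from B# up to D.
3 letter names make it a third; at 2 semitones (a whole step narrower than major) the quality is diminished.

diminished third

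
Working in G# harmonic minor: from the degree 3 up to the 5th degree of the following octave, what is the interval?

major tenth

Spelling G# harmonic minor: G# A# B C# D# E F##.
That puts B below D#.
Counting 10 letters and 16 half steps from B gives a major tenth.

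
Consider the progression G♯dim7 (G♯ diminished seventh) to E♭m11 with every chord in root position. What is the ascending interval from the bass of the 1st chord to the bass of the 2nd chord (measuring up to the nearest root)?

diminished sixth

The roots are G♯ and E♭.
G♯ up to E♭ is 7 semitones, a whole step narrower than a major sixth, so the interval is diminished.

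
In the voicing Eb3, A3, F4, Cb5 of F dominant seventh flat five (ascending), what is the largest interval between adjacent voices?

minor sixth

Adjacent intervals: Eb3→A3 = augmented fourth; A3→F4 = minor sixth; F4→Cb5 = diminished fifth.
The largest is A3 to F4, a minor sixth (8 semitones).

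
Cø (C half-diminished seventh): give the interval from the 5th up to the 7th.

major third

The chord tones of C half-diminished seventh are C E♭ G♭ B♭.
5th = G♭; 7th = B♭.
From G♭ to B♭ is 4 semitones, exactly the major third.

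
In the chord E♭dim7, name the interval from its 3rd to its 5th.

E♭°7 is spelled E♭ G♭ B𝄫 D𝄫.
That puts G♭ below B𝄫.
G♭ up to B𝄫 is 3 semitones, a half step narrower than a major third, so the interval is minor.

minor third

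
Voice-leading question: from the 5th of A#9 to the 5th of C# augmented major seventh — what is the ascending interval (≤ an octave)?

The 5th of A#9 is E#; the 5th of C# augmented major seventh is G##.
Counting 3 letters and 4 half steps from E# gives a major third.

major third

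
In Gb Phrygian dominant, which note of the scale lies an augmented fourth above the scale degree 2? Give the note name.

The scale is Gb Abb Bb Cb Db Ebb Fb.
The scale degree 2 is Abb; an augmented fourth above that is Db — scale degree 5.

Db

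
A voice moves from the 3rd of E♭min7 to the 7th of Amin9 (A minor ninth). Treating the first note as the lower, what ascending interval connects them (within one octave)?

The 3rd of E♭min7 is G♭; the 7th of Amin9 (A minor ninth) is G.
1 letter names make it a unison; at 1 semitone (a half step wider than perfect) the quality is augmented.

augmented unison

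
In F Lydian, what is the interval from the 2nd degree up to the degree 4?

major third

F lydian: F G A B C D E.
2nd degree = G; 4th scale degree = B.
Counting 3 letters and 4 half steps from G gives a major third.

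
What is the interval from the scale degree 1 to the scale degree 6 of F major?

F major: F G A Bb C D E.
That puts F below D.
Counting 6 letters and 9 half steps from F gives a major sixth.

M6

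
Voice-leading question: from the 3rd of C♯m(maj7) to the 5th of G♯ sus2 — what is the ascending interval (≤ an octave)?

major seventh

The 3rd of C♯m(maj7) is E; the 5th of G♯ sus2 is D♯.
Counting 7 letters and 11 half steps from E gives a major seventh.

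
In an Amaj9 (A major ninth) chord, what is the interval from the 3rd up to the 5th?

Spelling the chord: A, C♯, E, G♯, B.
3rd = C♯; 5th = E.
C♯ up to E is 3 semitones, a half step narrower than a major third, so the interval is minor.

m3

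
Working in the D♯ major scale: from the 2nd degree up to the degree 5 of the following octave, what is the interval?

perfect 11th

D♯ major: D♯ E♯ F𝄪 G♯ A♯ B♯ C𝄪.
The 2nd degree is E♯ and the degree 5 (up an octave) is A♯.
Counting 11 letters and 17 half steps from E♯ gives a perfect eleventh.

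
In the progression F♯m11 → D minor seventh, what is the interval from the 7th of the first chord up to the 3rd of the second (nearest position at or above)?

minor second

F♯m11 has E as its 7th, and D minor seventh has F as its 3rd.
2 letter names make it a second; at 1 semitone (a half step narrower than major) the quality is minor.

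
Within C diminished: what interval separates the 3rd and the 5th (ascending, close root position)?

Spelling the chord: C Eb Gb.
So we need the interval from Eb up to Gb.
Eb up to Gb is 3 semitones, a half step narrower than a major third, so the interval is minor.

minor third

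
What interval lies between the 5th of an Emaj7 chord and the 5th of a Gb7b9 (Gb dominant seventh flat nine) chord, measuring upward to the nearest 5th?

Emaj7 has B as its 5th, and Gb7b9 (Gb dominant seventh flat nine) has Db as its 5th.
From B to Db: 2 semitones over a third = diminished.

diminished 3rd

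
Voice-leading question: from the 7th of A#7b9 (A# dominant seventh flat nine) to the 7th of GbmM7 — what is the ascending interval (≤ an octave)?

d7

A#7b9 (A# dominant seventh flat nine) has G# as its 7th, and GbmM7 has F as its 7th.
From G# to F: 9 semitones over a seventh = diminished.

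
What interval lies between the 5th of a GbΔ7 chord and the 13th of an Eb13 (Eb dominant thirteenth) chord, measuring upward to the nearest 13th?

M7

The 5th of GbΔ7 is Db; the 13th of Eb13 (Eb dominant thirteenth) is C.
Counting 7 letters and 11 half steps from Db gives a major seventh.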